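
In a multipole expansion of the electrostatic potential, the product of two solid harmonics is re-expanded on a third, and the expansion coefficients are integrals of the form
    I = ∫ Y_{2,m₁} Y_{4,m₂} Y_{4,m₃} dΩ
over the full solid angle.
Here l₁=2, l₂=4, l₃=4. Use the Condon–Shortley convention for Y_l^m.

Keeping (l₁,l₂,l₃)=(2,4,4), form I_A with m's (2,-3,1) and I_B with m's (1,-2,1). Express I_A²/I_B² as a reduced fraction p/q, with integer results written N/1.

Shared (l₁,l₂,l₃)=(2,4,4): N and (l;000)² cancel in I_A²/I_B².
A: Δ = 2!·2!·6!/11! = 1/13860; Racah Σ t=0..0: t=0:+1/480 = 1/480; ⇒ 3j(2 4 4; 2 -3 1)² = 3/110, sgn -1
B: Δ = 2!·2!·6!/11! = 1/13860; Racah Σ t=0..1: t=0:+1/96 t=1:−1/240 = 1/160; ⇒ 3j(2 4 4; 1 -2 1)² = 27/1540, sgn -1
I_A²/I_B² = (3/110)/(27/1540) = 14/9

14/9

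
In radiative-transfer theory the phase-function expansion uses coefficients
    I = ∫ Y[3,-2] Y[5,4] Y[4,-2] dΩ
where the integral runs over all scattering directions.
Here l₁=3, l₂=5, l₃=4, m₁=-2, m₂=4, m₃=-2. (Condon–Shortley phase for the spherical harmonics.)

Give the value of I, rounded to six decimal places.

m-sum 0 ✓  L=12 even ✓  2≤4≤8 ✓
Π(2lᵢ+1) = 7×11×9 = 693
triangle coeff Δ(3,5,4) = 1/180180
Σ_t [1,3]: t=1:−1/576 t=2:+1/144 t=3:−1/576 = 1/288
(3j)²=20/1001 [(3 5 4; 0 0 0)], sign=+1
Σ_t [3,4]: t=3:−1/8640 t=4:+1/2880 = 1/4320
(3j)²=8/429 [(3 5 4; -2 4 -2)], sign=+1
⇒ 4πI² = 480/1859
I = (+1)√(480/1859/(4π)) = 0.14334284

0.143343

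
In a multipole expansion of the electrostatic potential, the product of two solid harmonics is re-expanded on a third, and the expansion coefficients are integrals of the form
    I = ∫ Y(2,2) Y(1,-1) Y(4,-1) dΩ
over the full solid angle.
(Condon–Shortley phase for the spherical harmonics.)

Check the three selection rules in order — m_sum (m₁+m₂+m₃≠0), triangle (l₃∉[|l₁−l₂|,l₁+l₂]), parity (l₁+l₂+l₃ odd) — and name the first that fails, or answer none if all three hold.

m₁+m₂+m₃ = 2 − 1 − 1 = 0  ✓
triangle: |2−1|=1 ≤ l₃=4 ≤ 2+1=3  ✗
parity: l₁+l₂+l₃ = 7 is odd

triangle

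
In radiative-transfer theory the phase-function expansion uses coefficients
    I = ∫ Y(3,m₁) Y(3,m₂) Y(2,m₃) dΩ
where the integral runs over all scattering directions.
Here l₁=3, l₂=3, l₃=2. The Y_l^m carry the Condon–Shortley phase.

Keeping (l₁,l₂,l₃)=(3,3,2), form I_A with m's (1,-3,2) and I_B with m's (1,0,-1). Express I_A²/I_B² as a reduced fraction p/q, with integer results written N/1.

Shared (l₁,l₂,l₃)=(3,3,2): N and (l;000)² cancel in I_A²/I_B².
A: Δ = 4!·2!·2!/9! = 1/3780; Racah Σ t=0..0: t=0:+1/96 = 1/96; ⇒ 3j(3 3 2; 1 -3 2)² = 1/42, sgn +1
B: Δ = 4!·2!·2!/9! = 1/3780; Racah Σ t=1..2: t=1:−1/12 t=2:+1/8 = 1/24; ⇒ 3j(3 3 2; 1 0 -1)² = 1/210, sgn -1
I_A²/I_B² = (1/42)/(1/210) = 5/1

5/1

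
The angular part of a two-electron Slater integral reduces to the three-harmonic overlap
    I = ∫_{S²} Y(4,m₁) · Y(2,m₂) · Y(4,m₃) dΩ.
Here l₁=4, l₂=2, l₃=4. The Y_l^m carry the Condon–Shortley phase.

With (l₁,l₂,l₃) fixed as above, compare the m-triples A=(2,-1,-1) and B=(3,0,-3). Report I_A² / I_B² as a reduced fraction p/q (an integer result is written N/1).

Shared (l₁,l₂,l₃)=(4,2,4): N and (l;000)² cancel in I_A²/I_B².
A: Δ = 2!·6!·2!/11! = 1/13860; Racah Σ t=0..1: t=0:+1/96 t=1:−1/240 = 1/160; ⇒ 3j(4 2 4; 2 -1 -1)² = 27/1540, sgn -1
B: Δ = 2!·6!·2!/11! = 1/13860; Racah Σ t=0..1: t=0:+1/480 t=1:−1/720 = 1/1440; ⇒ 3j(4 2 4; 3 0 -3)² = 7/1980, sgn -1
I_A²/I_B² = (27/1540)/(7/1980) = 243/49

243/49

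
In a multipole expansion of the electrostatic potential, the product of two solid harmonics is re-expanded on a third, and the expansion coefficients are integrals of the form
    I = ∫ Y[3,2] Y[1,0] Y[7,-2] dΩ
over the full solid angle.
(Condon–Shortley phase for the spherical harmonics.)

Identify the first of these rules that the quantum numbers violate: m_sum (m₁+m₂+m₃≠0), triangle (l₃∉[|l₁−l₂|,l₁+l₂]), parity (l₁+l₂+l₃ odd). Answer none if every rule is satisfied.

triangle

azimuthal sum: 2 + 0 − 2 = 0  ✓
2 ≤ 7 ≤ 4 (triangle on l)  ✗
L = 3 + 1 + 7 = 11 (odd)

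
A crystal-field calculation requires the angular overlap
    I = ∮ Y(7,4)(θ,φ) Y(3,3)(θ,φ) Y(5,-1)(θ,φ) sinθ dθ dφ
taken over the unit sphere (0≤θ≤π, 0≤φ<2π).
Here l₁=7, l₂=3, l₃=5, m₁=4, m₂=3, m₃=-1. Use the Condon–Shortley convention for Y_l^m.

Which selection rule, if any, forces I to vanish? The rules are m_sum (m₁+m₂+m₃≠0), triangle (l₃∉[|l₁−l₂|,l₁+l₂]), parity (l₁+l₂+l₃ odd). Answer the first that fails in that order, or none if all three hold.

m_sum

azimuthal sum: 4 + 3 − 1 = 6  ✗
4 ≤ 5 ≤ 10 (triangle on l)
L = 7 + 3 + 5 = 15 (odd)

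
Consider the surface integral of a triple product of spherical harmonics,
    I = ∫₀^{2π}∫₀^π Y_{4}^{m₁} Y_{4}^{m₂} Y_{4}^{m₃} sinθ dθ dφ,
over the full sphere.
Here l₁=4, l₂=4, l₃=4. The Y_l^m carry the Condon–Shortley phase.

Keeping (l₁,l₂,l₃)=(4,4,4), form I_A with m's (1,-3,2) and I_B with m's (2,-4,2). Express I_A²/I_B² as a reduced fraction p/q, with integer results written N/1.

l's match ⇒ only the (l;m) 3-j factors differ between A and B.
A: triangle coeff Δ(4,4,4) = 1/450450; Σ_t [0,1]: t=0:+1/864 t=1:−1/576 = -1/1728; (3j)²=5/1287 [(4 4 4; 1 -3 2)], sign=-1
B: triangle coeff Δ(4,4,4) = 1/450450; Σ_t [0,0]: t=0:+1/2304 = 1/2304; (3j)²=5/143 [(4 4 4; 2 -4 2)], sign=+1
I_A²/I_B² = (5/1287)/(5/143) = 1/9

1/9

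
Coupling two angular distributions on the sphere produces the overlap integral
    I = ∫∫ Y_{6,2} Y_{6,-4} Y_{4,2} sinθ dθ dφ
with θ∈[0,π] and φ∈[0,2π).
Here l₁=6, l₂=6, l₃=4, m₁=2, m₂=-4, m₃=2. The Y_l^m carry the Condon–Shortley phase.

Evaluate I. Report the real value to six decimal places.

Rules hold: Σm=0, L=16 even, 0≤4≤12.
N = 13·13·9 = 1521
Δ = 8!·4!·4!/17! = 1/15315300
Racah Σ t=2..6: t=2:+1/829440 t=3:−1/25920 t=4:+1/9216 t=5:−1/25920 t=6:+1/829440 = 7/207360
⇒ 3j(6 6 4; 0 0 0)² = 28/2431, sgn +1
Racah Σ t=0..2: t=0:+1/3870720 t=1:−1/181440 t=2:+1/138240 = 23/11612160
⇒ 3j(6 6 4; 2 -4 2)² = 529/204204, sgn +1
4πI² = N·(3j₀)²·(3jₘ)² = 1587/34969
I = +1·√(0.0453831/4π) = 0.06009550

0.060095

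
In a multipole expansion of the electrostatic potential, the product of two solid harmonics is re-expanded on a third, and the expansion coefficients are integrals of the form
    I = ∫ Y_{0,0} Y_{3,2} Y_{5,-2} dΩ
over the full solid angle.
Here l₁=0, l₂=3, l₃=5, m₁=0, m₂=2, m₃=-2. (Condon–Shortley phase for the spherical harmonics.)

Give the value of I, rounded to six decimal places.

0.000000

|0−3|≤5≤0+3 violated ⇒ I = 0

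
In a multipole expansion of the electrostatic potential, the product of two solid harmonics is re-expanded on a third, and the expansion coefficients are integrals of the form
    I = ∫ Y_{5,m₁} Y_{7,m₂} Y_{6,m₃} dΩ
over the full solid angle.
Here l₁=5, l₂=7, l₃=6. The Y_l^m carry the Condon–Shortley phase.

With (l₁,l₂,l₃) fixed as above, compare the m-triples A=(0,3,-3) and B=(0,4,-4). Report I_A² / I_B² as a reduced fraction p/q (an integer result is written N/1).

4107/7040

l's match ⇒ only the (l;m) 3-j factors differ between A and B.
A: triangle coeff Δ(5,7,6) = 1/174594420; Σ_t [2,5]: t=2:+1/11612160 t=3:−1/725760 t=4:+1/414720 t=5:−1/2073600 = 37/58060800; (3j)²=4107/646646 [(5 7 6; 0 3 -3)], sign=-1
B: triangle coeff Δ(5,7,6) = 1/174594420; Σ_t [3,5]: t=3:−1/5806080 t=4:+1/1451520 t=5:−1/4147200 = 1/3628800; (3j)²=320/29393 [(5 7 6; 0 4 -4)], sign=+1
I_A²/I_B² = (4107/646646)/(320/29393) = 4107/7040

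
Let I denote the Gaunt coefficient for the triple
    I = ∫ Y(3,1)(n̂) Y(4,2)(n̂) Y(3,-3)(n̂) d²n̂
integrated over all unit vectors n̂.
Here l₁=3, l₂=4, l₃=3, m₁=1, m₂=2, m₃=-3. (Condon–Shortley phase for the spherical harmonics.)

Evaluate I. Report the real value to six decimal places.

-0.188451

m-sum 0 ✓  L=10 even ✓  1≤3≤7 ✓
Π(2lᵢ+1) = 7×9×7 = 441
triangle coeff Δ(3,4,3) = 1/34650
Σ_t [1,3]: t=1:−1/72 t=2:+1/16 t=3:−1/72 = 5/144
(3j)²=2/77 [(3 4 3; 0 0 0)], sign=-1
Σ_t [2,2]: t=2:+1/192 = 1/192
(3j)²=3/77 [(3 4 3; 1 2 -3)], sign=+1
⇒ 4πI² = 54/121
I = (-1)√(54/121/(4π)) = -0.18845135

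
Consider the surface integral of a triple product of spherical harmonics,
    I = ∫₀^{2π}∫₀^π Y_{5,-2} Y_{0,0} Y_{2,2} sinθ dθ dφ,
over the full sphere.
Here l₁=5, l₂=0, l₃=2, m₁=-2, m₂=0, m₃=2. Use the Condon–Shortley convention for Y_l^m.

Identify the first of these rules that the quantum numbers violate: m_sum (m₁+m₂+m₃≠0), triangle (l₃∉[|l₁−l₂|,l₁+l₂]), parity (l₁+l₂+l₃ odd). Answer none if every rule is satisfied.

triangle

azimuthal sum: -2 + 0 + 2 = 0  ✓
5 ≤ 2 ≤ 5 (triangle on l)  ✗
L = 5 + 0 + 2 = 7 (odd)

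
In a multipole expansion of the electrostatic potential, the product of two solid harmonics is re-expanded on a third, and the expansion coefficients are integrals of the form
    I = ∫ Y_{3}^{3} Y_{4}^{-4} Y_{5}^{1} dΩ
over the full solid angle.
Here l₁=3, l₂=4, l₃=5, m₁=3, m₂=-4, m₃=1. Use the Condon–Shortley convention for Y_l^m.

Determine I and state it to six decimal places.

Checks pass: Σm=0; 12 even; l₃=5∈[1,7].
(2·3+1)(2·4+1)(2·5+1) = 693
Δ: 2! 4! 6! / 13! → 1/180180
sum: t=0:+1/576 t=1:−1/144 t=2:+1/576 = -1/288
3j²(3 4 5; 0 0 0) = Δ·Π!·Σ² = 20/1001  (sign +1)
sum: t=0:+1/34560 = 1/34560
3j²(3 4 5; 3 -4 1) = Δ·Π!·Σ² = 1/429  (sign +1)
combine: 4πI² = 693·20/1001·1/429 = 60/1859
take √, sign +1: I = 0.05067935

0.050679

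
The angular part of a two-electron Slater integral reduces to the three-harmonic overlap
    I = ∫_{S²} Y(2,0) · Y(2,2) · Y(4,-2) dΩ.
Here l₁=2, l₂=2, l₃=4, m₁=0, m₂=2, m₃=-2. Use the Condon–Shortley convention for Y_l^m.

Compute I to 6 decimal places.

0.156078

m-sum 0 ✓  L=8 even ✓  0≤4≤4 ✓
Π(2lᵢ+1) = 5×5×9 = 225
triangle coeff Δ(2,2,4) = 1/630
Σ_t [0,0]: t=0:+1/16 = 1/16
(3j)²=2/35 [(2 2 4; 0 0 0)], sign=+1
Σ_t [0,0]: t=0:+1/96 = 1/96
(3j)²=1/42 [(2 2 4; 0 2 -2)], sign=+1
⇒ 4πI² = 15/49
I = (+1)√(15/49/(4π)) = 0.15607835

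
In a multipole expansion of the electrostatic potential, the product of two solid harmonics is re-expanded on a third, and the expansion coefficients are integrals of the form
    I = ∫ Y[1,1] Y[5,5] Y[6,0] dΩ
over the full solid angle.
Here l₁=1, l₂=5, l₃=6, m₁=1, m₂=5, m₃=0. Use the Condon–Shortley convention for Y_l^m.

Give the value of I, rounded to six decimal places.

m-sum = 1 + 5 + 0 = 6 ≠ 0 ⇒ I = 0

0.000000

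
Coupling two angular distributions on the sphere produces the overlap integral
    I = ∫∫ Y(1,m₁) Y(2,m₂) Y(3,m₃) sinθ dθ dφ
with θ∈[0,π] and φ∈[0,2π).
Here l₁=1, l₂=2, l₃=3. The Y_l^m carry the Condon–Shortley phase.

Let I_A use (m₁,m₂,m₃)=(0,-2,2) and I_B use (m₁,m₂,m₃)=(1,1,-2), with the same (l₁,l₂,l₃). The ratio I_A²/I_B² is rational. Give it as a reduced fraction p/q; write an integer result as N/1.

l's match ⇒ only the (l;m) 3-j factors differ between A and B.
A: triangle coeff Δ(1,2,3) = 1/105; Σ_t [0,0]: t=0:+1/24 = 1/24; (3j)²=1/21 [(1 2 3; 0 -2 2)], sign=-1
B: triangle coeff Δ(1,2,3) = 1/105; Σ_t [0,0]: t=0:+1/12 = 1/12; (3j)²=2/21 [(1 2 3; 1 1 -2)], sign=-1
I_A²/I_B² = (1/21)/(2/21) = 1/2

1/2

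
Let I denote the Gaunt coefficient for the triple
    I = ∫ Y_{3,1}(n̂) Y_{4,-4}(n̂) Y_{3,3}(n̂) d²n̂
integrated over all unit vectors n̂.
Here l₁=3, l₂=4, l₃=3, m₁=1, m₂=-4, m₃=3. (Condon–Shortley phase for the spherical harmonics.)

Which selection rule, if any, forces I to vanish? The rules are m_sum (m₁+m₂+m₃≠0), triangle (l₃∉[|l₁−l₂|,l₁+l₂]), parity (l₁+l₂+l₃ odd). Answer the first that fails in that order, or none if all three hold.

none

m₁+m₂+m₃ = 1 − 4 + 3 = 0  ✓
triangle: |3−4|=1 ≤ l₃=3 ≤ 3+4=7  ✓
parity: l₁+l₂+l₃ = 10 is even  ✓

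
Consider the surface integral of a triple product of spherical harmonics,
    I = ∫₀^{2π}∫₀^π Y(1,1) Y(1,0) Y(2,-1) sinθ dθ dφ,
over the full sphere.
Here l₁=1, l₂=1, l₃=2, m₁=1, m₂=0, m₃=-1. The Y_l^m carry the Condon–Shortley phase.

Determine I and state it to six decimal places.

Rules hold: Σm=0, L=4 even, 0≤2≤2.
N = 3·3·5 = 45
Δ = 0!·2!·2!/5! = 1/30
Racah Σ t=0..0: t=0:+1/1 = 1/1
⇒ 3j(1 1 2; 0 0 0)² = 2/15, sgn +1
Racah Σ t=0..0: t=0:+1/2 = 1/2
⇒ 3j(1 1 2; 1 0 -1)² = 1/10, sgn -1
4πI² = N·(3j₀)²·(3jₘ)² = 3/5
I = -1·√(0.6/4π) = -0.21850969

-0.218510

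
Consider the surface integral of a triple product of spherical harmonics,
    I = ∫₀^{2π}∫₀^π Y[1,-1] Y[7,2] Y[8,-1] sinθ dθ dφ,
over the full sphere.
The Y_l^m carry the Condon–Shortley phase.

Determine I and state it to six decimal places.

-0.140215

Rules hold: Σm=0, L=16 even, 6≤8≤8.
N = 3·15·17 = 765
Δ = 0!·2!·14!/17! = 1/2040
Racah Σ t=0..0: t=0:+1/25401600 = 1/25401600
⇒ 3j(1 7 8; 0 0 0)² = 8/255, sgn +1
Racah Σ t=0..0: t=0:+1/87091200 = 1/87091200
⇒ 3j(1 7 8; -1 2 -1)² = 7/680, sgn -1
4πI² = N·(3j₀)²·(3jₘ)² = 21/85
I = -1·√(0.247059/4π) = -0.14021525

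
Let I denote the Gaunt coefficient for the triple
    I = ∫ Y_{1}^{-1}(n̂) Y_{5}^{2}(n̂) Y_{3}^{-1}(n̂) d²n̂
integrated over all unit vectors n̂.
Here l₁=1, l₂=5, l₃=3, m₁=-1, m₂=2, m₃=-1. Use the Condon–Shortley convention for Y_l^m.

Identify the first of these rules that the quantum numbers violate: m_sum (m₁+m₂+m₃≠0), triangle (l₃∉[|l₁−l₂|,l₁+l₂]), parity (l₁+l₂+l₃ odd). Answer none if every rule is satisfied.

triangle

m₁+m₂+m₃ = -1 + 2 − 1 = 0  ✓
triangle: |1−5|=4 ≤ l₃=3 ≤ 1+5=6  ✗
parity: l₁+l₂+l₃ = 9 is odd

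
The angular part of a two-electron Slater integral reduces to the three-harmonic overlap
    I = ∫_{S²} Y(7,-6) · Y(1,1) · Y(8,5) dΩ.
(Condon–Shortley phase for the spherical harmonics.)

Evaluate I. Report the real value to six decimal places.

-0.052996

m-sum 0 ✓  L=16 even ✓  6≤8≤8 ✓
Π(2lᵢ+1) = 15×3×17 = 765
triangle coeff Δ(7,1,8) = 1/2040
Σ_t [0,0]: t=0:+1/25401600 = 1/25401600
(3j)²=8/255 [(7 1 8; 0 0 0)], sign=+1
Σ_t [0,0]: t=0:+1/12454041600 = 1/12454041600
(3j)²=1/680 [(7 1 8; -6 1 5)], sign=-1
⇒ 4πI² = 3/85
I = (-1)√(3/85/(4π)) = -0.05299638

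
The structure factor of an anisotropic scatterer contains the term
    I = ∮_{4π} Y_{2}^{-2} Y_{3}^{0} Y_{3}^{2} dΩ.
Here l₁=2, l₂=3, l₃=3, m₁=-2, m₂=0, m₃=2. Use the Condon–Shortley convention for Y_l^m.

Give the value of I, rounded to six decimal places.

Checks pass: Σm=0; 8 even; l₃=3∈[1,5].
(2·2+1)(2·3+1)(2·3+1) = 245
Δ: 2! 2! 4! / 9! → 1/3780
sum: t=0:+1/24 t=1:−1/4 t=2:+1/24 = -1/6
3j²(2 3 3; 0 0 0) = Δ·Π!·Σ² = 4/105  (sign +1)
sum: t=2:+1/24 = 1/24
3j²(2 3 3; -2 0 2) = Δ·Π!·Σ² = 1/21  (sign -1)
combine: 4πI² = 245·4/105·1/21 = 4/9
take √, sign -1: I = -0.18806319

-0.188063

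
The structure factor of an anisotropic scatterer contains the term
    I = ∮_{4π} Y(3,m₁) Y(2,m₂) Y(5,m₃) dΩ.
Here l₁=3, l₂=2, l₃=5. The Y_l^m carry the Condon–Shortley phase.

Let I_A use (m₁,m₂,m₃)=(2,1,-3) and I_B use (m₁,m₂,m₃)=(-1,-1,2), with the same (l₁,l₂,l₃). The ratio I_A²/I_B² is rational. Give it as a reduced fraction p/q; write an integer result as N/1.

16/15

l's match ⇒ only the (l;m) 3-j factors differ between A and B.
A: triangle coeff Δ(3,2,5) = 1/2310; Σ_t [0,0]: t=0:+1/720 = 1/720; (3j)²=8/165 [(3 2 5; 2 1 -3)], sign=+1
B: triangle coeff Δ(3,2,5) = 1/2310; Σ_t [0,0]: t=0:+1/288 = 1/288; (3j)²=1/22 [(3 2 5; -1 -1 2)], sign=-1
I_A²/I_B² = (8/165)/(1/22) = 16/15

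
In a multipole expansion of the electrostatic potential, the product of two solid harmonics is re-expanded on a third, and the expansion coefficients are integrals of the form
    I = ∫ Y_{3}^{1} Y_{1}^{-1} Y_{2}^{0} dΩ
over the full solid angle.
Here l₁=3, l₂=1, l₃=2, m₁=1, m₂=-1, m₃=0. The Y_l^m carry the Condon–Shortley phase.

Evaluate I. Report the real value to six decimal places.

Rules hold: Σm=0, L=6 even, 2≤2≤4.
N = 7·3·5 = 105
Δ = 2!·4!·0!/7! = 1/105
Racah Σ t=1..1: t=1:−1/4 = -1/4
⇒ 3j(3 1 2; 0 0 0)² = 3/35, sgn -1
Racah Σ t=0..0: t=0:+1/8 = 1/8
⇒ 3j(3 1 2; 1 -1 0)² = 2/35, sgn +1
4πI² = N·(3j₀)²·(3jₘ)² = 18/35
I = -1·√(0.514286/4π) = -0.20230066

-0.202301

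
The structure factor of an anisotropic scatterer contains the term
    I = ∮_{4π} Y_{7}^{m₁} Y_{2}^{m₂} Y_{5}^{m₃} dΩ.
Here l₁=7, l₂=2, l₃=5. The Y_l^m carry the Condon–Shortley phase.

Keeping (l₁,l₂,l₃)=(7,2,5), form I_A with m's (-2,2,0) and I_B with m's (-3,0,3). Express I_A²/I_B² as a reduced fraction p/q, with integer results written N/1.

l's match ⇒ only the (l;m) 3-j factors differ between A and B.
A: triangle coeff Δ(7,2,5) = 1/15015; Σ_t [4,4]: t=4:+1/345600 = 1/345600; (3j)²=6/715 [(7 2 5; -2 2 0)], sign=-1
B: triangle coeff Δ(7,2,5) = 1/15015; Σ_t [2,2]: t=2:+1/322560 = 1/322560; (3j)²=18/1001 [(7 2 5; -3 0 3)], sign=+1
I_A²/I_B² = (6/715)/(18/1001) = 7/15

7/15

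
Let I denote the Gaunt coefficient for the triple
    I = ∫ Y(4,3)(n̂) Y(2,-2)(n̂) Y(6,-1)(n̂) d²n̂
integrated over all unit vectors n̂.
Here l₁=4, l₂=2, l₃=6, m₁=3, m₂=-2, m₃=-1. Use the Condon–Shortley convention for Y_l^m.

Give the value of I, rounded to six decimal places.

m-sum 0 ✓  L=12 even ✓  2≤6≤6 ✓
Π(2lᵢ+1) = 9×5×13 = 585
triangle coeff Δ(4,2,6) = 1/6435
Σ_t [0,0]: t=0:+1/2304 = 1/2304
(3j)²=5/143 [(4 2 6; 0 0 0)], sign=+1
Σ_t [0,0]: t=0:+1/120960 = 1/120960
(3j)²=1/1287 [(4 2 6; 3 -2 -1)], sign=-1
⇒ 4πI² = 25/1573
I = (-1)√(25/1573/(4π)) = -0.03556319

-0.035563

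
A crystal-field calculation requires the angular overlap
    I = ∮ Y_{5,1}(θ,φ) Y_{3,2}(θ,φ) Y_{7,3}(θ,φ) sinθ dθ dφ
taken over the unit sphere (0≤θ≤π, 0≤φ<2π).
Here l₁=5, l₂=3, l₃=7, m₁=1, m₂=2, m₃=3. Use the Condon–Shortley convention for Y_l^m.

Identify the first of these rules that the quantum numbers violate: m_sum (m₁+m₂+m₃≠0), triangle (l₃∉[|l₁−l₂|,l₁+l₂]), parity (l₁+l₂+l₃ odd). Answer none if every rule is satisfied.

m_sum

m₁+m₂+m₃ = 1 + 2 + 3 = 6  ✗
triangle: |5−3|=2 ≤ l₃=7 ≤ 5+3=8
parity: l₁+l₂+l₃ = 15 is odd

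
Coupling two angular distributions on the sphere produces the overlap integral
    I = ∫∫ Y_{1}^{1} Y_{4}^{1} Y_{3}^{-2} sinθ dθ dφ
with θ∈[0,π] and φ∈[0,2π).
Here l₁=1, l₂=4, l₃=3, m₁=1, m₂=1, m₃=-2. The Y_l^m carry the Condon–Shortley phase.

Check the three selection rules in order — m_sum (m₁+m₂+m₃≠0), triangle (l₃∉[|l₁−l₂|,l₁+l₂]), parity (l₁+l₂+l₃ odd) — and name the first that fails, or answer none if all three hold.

azimuthal sum: 1 + 1 − 2 = 0  ✓
3 ≤ 3 ≤ 5 (triangle on l)  ✓
L = 1 + 4 + 3 = 8 (even)  ✓

none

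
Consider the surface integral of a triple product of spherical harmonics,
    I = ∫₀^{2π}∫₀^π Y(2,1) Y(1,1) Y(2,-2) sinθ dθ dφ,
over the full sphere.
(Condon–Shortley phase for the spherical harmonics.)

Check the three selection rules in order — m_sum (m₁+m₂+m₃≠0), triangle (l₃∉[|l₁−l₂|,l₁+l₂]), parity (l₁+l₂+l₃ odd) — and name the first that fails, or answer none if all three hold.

parity

azimuthal sum: 1 + 1 − 2 = 0  ✓
1 ≤ 2 ≤ 3 (triangle on l)  ✓
L = 2 + 1 + 2 = 5 (odd)  ✗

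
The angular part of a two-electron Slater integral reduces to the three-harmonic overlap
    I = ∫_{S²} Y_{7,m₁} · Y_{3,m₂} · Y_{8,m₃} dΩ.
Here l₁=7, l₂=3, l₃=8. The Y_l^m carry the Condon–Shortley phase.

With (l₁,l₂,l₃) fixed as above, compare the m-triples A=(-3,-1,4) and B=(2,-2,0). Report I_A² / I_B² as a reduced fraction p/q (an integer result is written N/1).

6241/6930

l's match ⇒ only the (l;m) 3-j factors differ between A and B.
A: triangle coeff Δ(7,3,8) = 1/5290740; Σ_t [0,2]: t=0:+1/58060800 t=1:−1/13063680 t=2:+1/46448640 = -79/2090188800; (3j)²=68651/5290740 [(7 3 8; -3 -1 4)], sign=-1
B: triangle coeff Δ(7,3,8) = 1/5290740; Σ_t [0,1]: t=0:+1/7257600 t=1:−1/23224320 = 11/116121600; (3j)²=121/8398 [(7 3 8; 2 -2 0)], sign=+1
I_A²/I_B² = (68651/5290740)/(121/8398) = 6241/6930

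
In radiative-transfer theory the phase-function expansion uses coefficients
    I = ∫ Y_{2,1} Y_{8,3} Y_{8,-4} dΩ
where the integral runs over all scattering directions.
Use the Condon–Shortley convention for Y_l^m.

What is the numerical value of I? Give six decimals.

Rules hold: Σm=0, L=18 even, 6≤8≤10.
N = 5·17·17 = 1445
Δ = 2!·2!·14!/19! = 1/348840
Racah Σ t=0..2: t=0:+1/116121600 t=1:−1/25401600 t=2:+1/116121600 = -1/45158400
⇒ 3j(2 8 8; 0 0 0)² = 24/1615, sgn -1
Racah Σ t=0..1: t=0:+1/479001600 t=1:−1/174182400 = -1/273715200
⇒ 3j(2 8 8; 1 3 -4)² = 49/3876, sgn -1
4πI² = N·(3j₀)²·(3jₘ)² = 98/361
I = +1·√(0.271468/4π) = 0.14697873

0.146979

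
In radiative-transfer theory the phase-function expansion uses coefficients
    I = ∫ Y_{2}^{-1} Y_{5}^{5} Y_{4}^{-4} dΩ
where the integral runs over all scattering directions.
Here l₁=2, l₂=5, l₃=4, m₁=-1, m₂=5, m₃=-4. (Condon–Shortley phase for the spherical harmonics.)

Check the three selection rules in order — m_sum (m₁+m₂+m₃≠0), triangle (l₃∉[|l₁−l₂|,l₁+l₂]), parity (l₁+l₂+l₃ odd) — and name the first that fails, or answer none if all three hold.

parity

azimuthal sum: -1 + 5 − 4 = 0  ✓
3 ≤ 4 ≤ 7 (triangle on l)  ✓
L = 2 + 5 + 4 = 11 (odd)  ✗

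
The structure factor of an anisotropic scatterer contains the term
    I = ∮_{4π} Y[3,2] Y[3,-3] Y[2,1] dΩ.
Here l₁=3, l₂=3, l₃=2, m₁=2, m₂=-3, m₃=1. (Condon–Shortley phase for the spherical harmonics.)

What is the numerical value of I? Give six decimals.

m-sum 0 ✓  L=8 even ✓  0≤2≤6 ✓
Π(2lᵢ+1) = 7×7×5 = 245
triangle coeff Δ(3,3,2) = 1/3780
Σ_t [1,3]: t=1:−1/24 t=2:+1/4 t=3:−1/24 = 1/6
(3j)²=4/105 [(3 3 2; 0 0 0)], sign=+1
Σ_t [0,0]: t=0:+1/48 = 1/48
(3j)²=5/84 [(3 3 2; 2 -3 1)], sign=-1
⇒ 4πI² = 5/9
I = (-1)√(5/9/(4π)) = -0.21026104

-0.210261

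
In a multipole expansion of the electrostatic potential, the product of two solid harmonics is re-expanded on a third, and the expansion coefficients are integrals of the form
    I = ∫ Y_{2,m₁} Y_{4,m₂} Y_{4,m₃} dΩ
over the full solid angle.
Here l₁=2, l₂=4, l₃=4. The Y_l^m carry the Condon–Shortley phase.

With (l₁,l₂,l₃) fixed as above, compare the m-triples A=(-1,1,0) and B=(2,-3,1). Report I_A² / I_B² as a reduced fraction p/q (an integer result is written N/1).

Shared (l₁,l₂,l₃)=(2,4,4): N and (l;000)² cancel in I_A²/I_B².
A: Δ = 2!·2!·6!/11! = 1/13860; Racah Σ t=1..2: t=1:−1/96 t=2:+1/72 = 1/288; ⇒ 3j(2 4 4; -1 1 0)² = 1/462, sgn +1
B: Δ = 2!·2!·6!/11! = 1/13860; Racah Σ t=0..0: t=0:+1/480 = 1/480; ⇒ 3j(2 4 4; 2 -3 1)² = 3/110, sgn -1
I_A²/I_B² = (1/462)/(3/110) = 5/63

5/63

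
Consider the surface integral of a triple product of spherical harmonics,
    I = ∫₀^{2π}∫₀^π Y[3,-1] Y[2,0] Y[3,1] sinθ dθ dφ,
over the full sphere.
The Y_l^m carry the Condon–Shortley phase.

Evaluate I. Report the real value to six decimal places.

-0.126157

m-sum 0 ✓  L=8 even ✓  1≤3≤5 ✓
Π(2lᵢ+1) = 7×5×7 = 245
triangle coeff Δ(3,2,3) = 1/3780
Σ_t [0,2]: t=0:+1/24 t=1:−1/4 t=2:+1/24 = -1/6
(3j)²=4/105 [(3 2 3; 0 0 0)], sign=+1
Σ_t [0,2]: t=0:+1/96 t=1:−1/6 t=2:+1/16 = -3/32
(3j)²=3/140 [(3 2 3; -1 0 1)], sign=-1
⇒ 4πI² = 1/5
I = (-1)√(1/5/(4π)) = -0.12615663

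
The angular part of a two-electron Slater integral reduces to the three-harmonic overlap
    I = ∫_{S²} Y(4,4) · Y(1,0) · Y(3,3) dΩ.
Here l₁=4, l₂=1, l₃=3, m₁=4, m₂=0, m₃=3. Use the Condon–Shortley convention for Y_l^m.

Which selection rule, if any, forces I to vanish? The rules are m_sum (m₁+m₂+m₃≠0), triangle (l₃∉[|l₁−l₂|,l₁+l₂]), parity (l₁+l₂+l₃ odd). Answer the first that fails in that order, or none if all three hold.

m₁+m₂+m₃ = 4 + 0 + 3 = 7  ✗
triangle: |4−1|=3 ≤ l₃=3 ≤ 4+1=5
parity: l₁+l₂+l₃ = 8 is even

m_sum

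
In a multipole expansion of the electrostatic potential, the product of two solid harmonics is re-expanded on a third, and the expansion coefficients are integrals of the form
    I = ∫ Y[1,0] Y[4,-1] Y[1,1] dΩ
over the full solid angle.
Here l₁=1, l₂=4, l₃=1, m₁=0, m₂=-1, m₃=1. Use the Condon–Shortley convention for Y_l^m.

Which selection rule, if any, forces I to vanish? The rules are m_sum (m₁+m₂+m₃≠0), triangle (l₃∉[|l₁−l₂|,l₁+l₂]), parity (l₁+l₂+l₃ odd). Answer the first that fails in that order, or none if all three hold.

azimuthal sum: 0 − 1 + 1 = 0  ✓
3 ≤ 1 ≤ 5 (triangle on l)  ✗
L = 1 + 4 + 1 = 6 (even)

triangle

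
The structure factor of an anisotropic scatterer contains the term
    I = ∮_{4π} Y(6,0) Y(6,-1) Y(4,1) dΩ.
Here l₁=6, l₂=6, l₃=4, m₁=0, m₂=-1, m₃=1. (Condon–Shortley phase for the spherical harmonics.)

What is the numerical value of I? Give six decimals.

Rules hold: Σm=0, L=16 even, 0≤4≤12.
N = 13·13·9 = 1521
Δ = 8!·4!·4!/17! = 1/15315300
Racah Σ t=2..6: t=2:+1/829440 t=3:−1/25920 t=4:+1/9216 t=5:−1/25920 t=6:+1/829440 = 7/207360
⇒ 3j(6 6 4; 0 0 0)² = 28/2431, sgn +1
Racah Σ t=2..5: t=2:+1/207360 t=3:−1/17280 t=4:+1/13824 t=5:−1/103680 = 1/103680
⇒ 3j(6 6 4; 0 -1 1)² = 10/7293, sgn -1
4πI² = N·(3j₀)²·(3jₘ)² = 840/34969
I = -1·√(0.0240213/4π) = -0.04372130

-0.043721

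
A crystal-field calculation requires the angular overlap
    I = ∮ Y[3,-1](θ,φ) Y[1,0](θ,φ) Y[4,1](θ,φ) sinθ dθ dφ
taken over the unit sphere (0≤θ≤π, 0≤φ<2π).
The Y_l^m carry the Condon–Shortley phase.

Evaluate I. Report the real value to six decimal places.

Checks pass: Σm=0; 8 even; l₃=4∈[2,4].
(2·3+1)(2·1+1)(2·4+1) = 189
Δ: 0! 6! 2! / 9! → 1/252
sum: t=0:+1/36 = 1/36
3j²(3 1 4; 0 0 0) = Δ·Π!·Σ² = 4/63  (sign +1)
sum: t=0:+1/48 = 1/48
3j²(3 1 4; -1 0 1) = Δ·Π!·Σ² = 5/84  (sign -1)
combine: 4πI² = 189·4/63·5/84 = 5/7
take √, sign -1: I = -0.23841361

-0.238414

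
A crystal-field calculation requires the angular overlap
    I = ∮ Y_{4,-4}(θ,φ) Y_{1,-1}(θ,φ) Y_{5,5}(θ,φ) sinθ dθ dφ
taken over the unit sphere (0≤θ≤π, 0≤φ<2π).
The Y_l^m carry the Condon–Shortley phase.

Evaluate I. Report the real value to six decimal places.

-0.329416

m-sum 0 ✓  L=10 even ✓  3≤5≤5 ✓
Π(2lᵢ+1) = 9×3×11 = 297
triangle coeff Δ(4,1,5) = 1/495
Σ_t [0,0]: t=0:+1/576 = 1/576
(3j)²=5/99 [(4 1 5; 0 0 0)], sign=-1
Σ_t [0,0]: t=0:+1/80640 = 1/80640
(3j)²=1/11 [(4 1 5; -4 -1 5)], sign=+1
⇒ 4πI² = 15/11
I = (-1)√(15/11/(4π)) = -0.32941575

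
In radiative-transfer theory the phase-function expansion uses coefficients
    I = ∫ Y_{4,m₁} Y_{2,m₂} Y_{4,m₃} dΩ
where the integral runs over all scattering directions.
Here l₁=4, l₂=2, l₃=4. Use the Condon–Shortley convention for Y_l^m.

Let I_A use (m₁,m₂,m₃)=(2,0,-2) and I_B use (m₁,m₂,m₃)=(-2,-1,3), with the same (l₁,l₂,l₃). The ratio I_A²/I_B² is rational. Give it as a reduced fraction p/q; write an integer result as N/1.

Shared (l₁,l₂,l₃)=(4,2,4): N and (l;000)² cancel in I_A²/I_B².
A: Δ = 2!·6!·2!/11! = 1/13860; Racah Σ t=0..2: t=0:+1/192 t=1:−1/120 t=2:+1/2880 = -1/360; ⇒ 3j(4 2 4; 2 0 -2)² = 16/3465, sgn -1
B: Δ = 2!·6!·2!/11! = 1/13860; Racah Σ t=0..1: t=0:+1/1440 t=1:−1/240 = -1/288; ⇒ 3j(4 2 4; -2 -1 3)² = 5/132, sgn +1
I_A²/I_B² = (16/3465)/(5/132) = 64/525

64/525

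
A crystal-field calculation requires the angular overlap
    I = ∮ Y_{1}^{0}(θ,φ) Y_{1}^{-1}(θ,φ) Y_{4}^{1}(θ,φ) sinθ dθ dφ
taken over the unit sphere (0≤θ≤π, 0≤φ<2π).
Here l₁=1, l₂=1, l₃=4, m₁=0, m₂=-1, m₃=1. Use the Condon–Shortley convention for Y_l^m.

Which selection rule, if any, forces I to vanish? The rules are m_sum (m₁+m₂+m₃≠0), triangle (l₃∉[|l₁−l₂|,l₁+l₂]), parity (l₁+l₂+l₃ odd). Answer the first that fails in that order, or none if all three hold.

triangle

azimuthal sum: 0 − 1 + 1 = 0  ✓
0 ≤ 4 ≤ 2 (triangle on l)  ✗
L = 1 + 1 + 4 = 6 (even)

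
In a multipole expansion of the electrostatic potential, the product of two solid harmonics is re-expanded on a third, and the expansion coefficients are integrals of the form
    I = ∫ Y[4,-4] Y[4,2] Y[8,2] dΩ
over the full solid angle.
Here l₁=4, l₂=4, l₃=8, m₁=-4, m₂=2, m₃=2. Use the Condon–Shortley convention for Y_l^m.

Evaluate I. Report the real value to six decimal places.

0.022467

Rules hold: Σm=0, L=16 even, 0≤8≤8.
N = 9·9·17 = 1377
Δ = 0!·8!·8!/17! = 1/218790
Racah Σ t=0..0: t=0:+1/331776 = 1/331776
⇒ 3j(4 4 8; 0 0 0)² = 490/21879, sgn +1
Racah Σ t=0..0: t=0:+1/58060800 = 1/58060800
⇒ 3j(4 4 8; -4 2 2)² = 1/4862, sgn +1
4πI² = N·(3j₀)²·(3jₘ)² = 2205/347633
I = +1·√(0.0063429/4π) = 0.02246668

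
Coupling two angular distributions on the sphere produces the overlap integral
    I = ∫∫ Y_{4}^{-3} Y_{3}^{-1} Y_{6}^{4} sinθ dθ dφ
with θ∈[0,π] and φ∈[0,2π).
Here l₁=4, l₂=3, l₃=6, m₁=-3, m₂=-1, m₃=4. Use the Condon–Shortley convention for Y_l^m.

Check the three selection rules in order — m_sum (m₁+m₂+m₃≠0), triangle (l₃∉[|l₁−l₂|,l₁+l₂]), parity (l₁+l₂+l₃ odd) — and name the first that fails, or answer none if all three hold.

m₁+m₂+m₃ = -3 − 1 + 4 = 0  ✓
triangle: |4−3|=1 ≤ l₃=6 ≤ 4+3=7  ✓
parity: l₁+l₂+l₃ = 13 is odd  ✗

parity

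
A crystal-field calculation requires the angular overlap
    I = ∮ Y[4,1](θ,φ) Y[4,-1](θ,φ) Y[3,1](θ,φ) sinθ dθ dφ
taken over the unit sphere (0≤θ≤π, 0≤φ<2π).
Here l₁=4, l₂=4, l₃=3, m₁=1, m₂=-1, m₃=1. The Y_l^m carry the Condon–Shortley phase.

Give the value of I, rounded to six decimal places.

0.000000

1 − 1 + 1 = 1 ≠ 0: azimuthal integral kills it; I = 0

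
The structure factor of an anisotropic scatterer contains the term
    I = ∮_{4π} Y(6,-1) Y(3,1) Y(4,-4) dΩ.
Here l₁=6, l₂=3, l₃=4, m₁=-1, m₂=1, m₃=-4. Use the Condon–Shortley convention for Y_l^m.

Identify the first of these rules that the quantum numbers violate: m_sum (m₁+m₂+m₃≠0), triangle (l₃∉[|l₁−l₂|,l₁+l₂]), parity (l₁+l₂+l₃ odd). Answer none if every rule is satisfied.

azimuthal sum: -1 + 1 − 4 = -4  ✗
3 ≤ 4 ≤ 9 (triangle on l)
L = 6 + 3 + 4 = 13 (odd)

m_sum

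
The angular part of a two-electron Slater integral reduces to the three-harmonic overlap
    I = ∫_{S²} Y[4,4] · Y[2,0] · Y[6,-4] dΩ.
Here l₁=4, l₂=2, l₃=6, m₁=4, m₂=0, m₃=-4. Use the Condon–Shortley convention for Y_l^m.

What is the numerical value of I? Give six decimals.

Rules hold: Σm=0, L=12 even, 2≤6≤6.
N = 9·5·13 = 585
Δ = 0!·8!·4!/13! = 1/6435
Racah Σ t=0..0: t=0:+1/2304 = 1/2304
⇒ 3j(4 2 6; 0 0 0)² = 5/143, sgn +1
Racah Σ t=0..0: t=0:+1/161280 = 1/161280
⇒ 3j(4 2 6; 4 0 -4)² = 1/143, sgn +1
4πI² = N·(3j₀)²·(3jₘ)² = 225/1573
I = +1·√(0.143039/4π) = 0.10668957

0.106690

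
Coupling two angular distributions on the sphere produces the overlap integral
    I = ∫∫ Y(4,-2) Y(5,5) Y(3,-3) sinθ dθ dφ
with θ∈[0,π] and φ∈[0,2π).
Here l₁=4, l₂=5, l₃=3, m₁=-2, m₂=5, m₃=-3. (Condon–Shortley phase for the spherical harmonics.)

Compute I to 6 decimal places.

0.138791

Rules hold: Σm=0, L=12 even, 1≤3≤9.
N = 9·11·7 = 693
Δ = 6!·2!·4!/13! = 1/180180
Racah Σ t=2..4: t=2:+1/576 t=3:−1/144 t=4:+1/576 = -1/288
⇒ 3j(4 5 3; 0 0 0)² = 20/1001, sgn +1
Racah Σ t=6..6: t=6:+1/34560 = 1/34560
⇒ 3j(4 5 3; -2 5 -3)² = 5/286, sgn +1
4πI² = N·(3j₀)²·(3jₘ)² = 450/1859
I = +1·√(0.242066/4π) = 0.13879110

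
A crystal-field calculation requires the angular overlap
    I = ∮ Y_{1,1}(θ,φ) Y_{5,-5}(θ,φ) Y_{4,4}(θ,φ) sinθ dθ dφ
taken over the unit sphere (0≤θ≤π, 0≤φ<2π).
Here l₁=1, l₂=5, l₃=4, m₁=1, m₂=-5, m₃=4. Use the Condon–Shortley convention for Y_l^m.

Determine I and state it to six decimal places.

-0.329416

Rules hold: Σm=0, L=10 even, 4≤4≤6.
N = 3·11·9 = 297
Δ = 2!·0!·8!/11! = 1/495
Racah Σ t=1..1: t=1:−1/576 = -1/576
⇒ 3j(1 5 4; 0 0 0)² = 5/99, sgn -1
Racah Σ t=0..0: t=0:+1/80640 = 1/80640
⇒ 3j(1 5 4; 1 -5 4)² = 1/11, sgn +1
4πI² = N·(3j₀)²·(3jₘ)² = 15/11
I = -1·√(1.36364/4π) = -0.32941575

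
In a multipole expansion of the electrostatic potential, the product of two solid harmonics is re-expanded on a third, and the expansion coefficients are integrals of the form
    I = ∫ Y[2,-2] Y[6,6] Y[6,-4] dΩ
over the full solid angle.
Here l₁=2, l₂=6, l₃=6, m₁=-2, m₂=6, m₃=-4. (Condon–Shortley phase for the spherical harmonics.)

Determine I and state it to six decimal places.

Checks pass: Σm=0; 14 even; l₃=6∈[4,8].
(2·2+1)(2·6+1)(2·6+1) = 845
Δ: 2! 2! 10! / 15! → 1/90090
sum: t=0:+1/69120 t=1:−1/14400 t=2:+1/69120 = -7/172800
3j²(2 6 6; 0 0 0) = Δ·Π!·Σ² = 14/715  (sign -1)
sum: t=2:+1/14515200 = 1/14515200
3j²(2 6 6; -2 6 -4) = Δ·Π!·Σ² = 2/455  (sign +1)
combine: 4πI² = 845·14/715·2/455 = 4/55
take √, sign -1: I = -0.07607531

-0.076075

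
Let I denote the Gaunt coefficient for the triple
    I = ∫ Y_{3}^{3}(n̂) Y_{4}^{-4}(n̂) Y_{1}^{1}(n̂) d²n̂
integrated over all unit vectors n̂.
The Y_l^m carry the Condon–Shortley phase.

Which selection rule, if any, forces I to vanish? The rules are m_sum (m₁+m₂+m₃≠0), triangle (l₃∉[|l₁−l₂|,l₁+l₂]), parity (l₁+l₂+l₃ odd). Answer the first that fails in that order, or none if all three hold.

azimuthal sum: 3 − 4 + 1 = 0  ✓
1 ≤ 1 ≤ 7 (triangle on l)  ✓
L = 3 + 4 + 1 = 8 (even)  ✓

none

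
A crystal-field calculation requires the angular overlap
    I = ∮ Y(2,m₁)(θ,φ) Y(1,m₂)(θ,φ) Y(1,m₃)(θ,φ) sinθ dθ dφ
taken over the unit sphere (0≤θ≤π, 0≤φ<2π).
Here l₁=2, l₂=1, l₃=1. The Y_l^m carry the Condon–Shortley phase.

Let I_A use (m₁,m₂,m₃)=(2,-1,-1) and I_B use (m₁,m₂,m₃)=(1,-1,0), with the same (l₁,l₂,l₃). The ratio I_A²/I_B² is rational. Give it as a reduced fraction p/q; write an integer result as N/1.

2/1

l's match ⇒ only the (l;m) 3-j factors differ between A and B.
A: triangle coeff Δ(2,1,1) = 1/30; Σ_t [0,0]: t=0:+1/4 = 1/4; (3j)²=1/5 [(2 1 1; 2 -1 -1)], sign=+1
B: triangle coeff Δ(2,1,1) = 1/30; Σ_t [0,0]: t=0:+1/2 = 1/2; (3j)²=1/10 [(2 1 1; 1 -1 0)], sign=-1
I_A²/I_B² = (1/5)/(1/10) = 2/1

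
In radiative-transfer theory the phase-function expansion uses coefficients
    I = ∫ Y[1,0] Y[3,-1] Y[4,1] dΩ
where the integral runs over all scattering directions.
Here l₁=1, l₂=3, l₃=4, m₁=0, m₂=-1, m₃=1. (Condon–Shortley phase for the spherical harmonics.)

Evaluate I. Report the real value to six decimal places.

-0.238414

Checks pass: Σm=0; 8 even; l₃=4∈[2,4].
(2·1+1)(2·3+1)(2·4+1) = 189
Δ: 0! 2! 6! / 9! → 1/252
sum: t=0:+1/36 = 1/36
3j²(1 3 4; 0 0 0) = Δ·Π!·Σ² = 4/63  (sign +1)
sum: t=0:+1/48 = 1/48
3j²(1 3 4; 0 -1 1) = Δ·Π!·Σ² = 5/84  (sign -1)
combine: 4πI² = 189·4/63·5/84 = 5/7
take √, sign -1: I = -0.23841361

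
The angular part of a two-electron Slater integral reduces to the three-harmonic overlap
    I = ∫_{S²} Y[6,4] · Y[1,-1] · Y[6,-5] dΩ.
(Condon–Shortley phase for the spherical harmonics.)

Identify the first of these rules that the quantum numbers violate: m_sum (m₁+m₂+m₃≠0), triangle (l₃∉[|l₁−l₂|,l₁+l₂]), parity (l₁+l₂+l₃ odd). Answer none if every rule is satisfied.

m_sum

azimuthal sum: 4 − 1 − 5 = -2  ✗
5 ≤ 6 ≤ 7 (triangle on l)
L = 6 + 1 + 6 = 13 (odd)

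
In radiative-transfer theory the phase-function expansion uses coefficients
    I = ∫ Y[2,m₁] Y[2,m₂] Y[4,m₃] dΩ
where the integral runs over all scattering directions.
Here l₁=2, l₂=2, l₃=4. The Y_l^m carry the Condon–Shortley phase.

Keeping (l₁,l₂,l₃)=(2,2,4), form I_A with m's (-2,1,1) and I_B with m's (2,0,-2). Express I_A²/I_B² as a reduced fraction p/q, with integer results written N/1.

Same 2,2,4: normalisation and zero-m 3j drop out of the ratio.
A: Δ: 0! 4! 4! / 9! → 1/630; sum: t=0:+1/144 = 1/144; 3j²(2 2 4; -2 1 1) = Δ·Π!·Σ² = 1/126  (sign -1)
B: Δ: 0! 4! 4! / 9! → 1/630; sum: t=0:+1/96 = 1/96; 3j²(2 2 4; 2 0 -2) = Δ·Π!·Σ² = 1/42  (sign +1)
I_A²/I_B² = (1/126)/(1/42) = 1/3

1/3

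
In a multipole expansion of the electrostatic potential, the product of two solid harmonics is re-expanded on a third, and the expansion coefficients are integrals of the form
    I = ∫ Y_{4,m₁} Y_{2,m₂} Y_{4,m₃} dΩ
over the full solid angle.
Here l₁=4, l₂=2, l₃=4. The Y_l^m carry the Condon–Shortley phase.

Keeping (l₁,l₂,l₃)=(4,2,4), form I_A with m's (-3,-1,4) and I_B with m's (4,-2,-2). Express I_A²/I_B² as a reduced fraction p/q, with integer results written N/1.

Shared (l₁,l₂,l₃)=(4,2,4): N and (l;000)² cancel in I_A²/I_B².
A: Δ = 2!·6!·2!/11! = 1/13860; Racah Σ t=1..1: t=1:−1/1440 = -1/1440; ⇒ 3j(4 2 4; -3 -1 4)² = 7/165, sgn -1
B: Δ = 2!·6!·2!/11! = 1/13860; Racah Σ t=0..0: t=0:+1/2880 = 1/2880; ⇒ 3j(4 2 4; 4 -2 -2)² = 2/165, sgn +1
I_A²/I_B² = (7/165)/(2/165) = 7/2

7/2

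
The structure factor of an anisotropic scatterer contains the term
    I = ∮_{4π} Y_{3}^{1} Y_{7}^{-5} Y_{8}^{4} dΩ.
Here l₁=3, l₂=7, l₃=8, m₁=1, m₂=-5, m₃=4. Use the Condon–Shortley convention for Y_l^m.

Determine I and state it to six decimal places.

m-sum 0 ✓  L=18 even ✓  4≤8≤10 ✓
Π(2lᵢ+1) = 7×15×17 = 1785
triangle coeff Δ(3,7,8) = 1/5290740
Σ_t [0,2]: t=0:+1/7257600 t=1:−1/2073600 t=2:+1/7257600 = -1/4838400
(3j)²=252/20995 [(3 7 8; 0 0 0)], sign=-1
Σ_t [0,2]: t=0:+1/58060800 t=1:−1/239500800 t=2:+1/22992076800 = 43/3284582400
(3j)²=12943/755820 [(3 7 8; 1 -5 4)], sign=+1
⇒ 4πI² = 1902621/5185765
I = (-1)√(1902621/5185765/(4π)) = -0.17086960

-0.170870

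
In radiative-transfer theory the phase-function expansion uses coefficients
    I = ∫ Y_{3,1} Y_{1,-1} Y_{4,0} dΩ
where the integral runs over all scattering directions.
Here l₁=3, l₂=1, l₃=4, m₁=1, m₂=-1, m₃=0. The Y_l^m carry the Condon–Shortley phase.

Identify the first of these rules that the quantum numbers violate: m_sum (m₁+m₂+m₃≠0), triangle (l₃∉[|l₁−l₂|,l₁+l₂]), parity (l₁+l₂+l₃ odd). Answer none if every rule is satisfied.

none

Σmᵢ = 0  ✓
l₃∈[|l₁−l₂|,l₁+l₂]=[2,4], have l₃=4  ✓
Σlᵢ = 8 ⇒ even  ✓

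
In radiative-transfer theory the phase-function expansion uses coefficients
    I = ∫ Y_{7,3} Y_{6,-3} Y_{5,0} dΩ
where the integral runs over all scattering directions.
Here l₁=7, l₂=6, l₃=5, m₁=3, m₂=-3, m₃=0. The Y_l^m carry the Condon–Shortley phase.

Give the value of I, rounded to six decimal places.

0.099287

Checks pass: Σm=0; 18 even; l₃=5∈[1,13].
(2·7+1)(2·6+1)(2·5+1) = 2145
Δ: 8! 6! 4! / 19! → 1/174594420
sum: t=2:+1/4147200 t=3:−1/207360 t=4:+1/82944 t=5:−1/207360 t=6:+1/4147200 = 1/345600
3j²(7 6 5; 0 0 0) = Δ·Π!·Σ² = 420/46189  (sign -1)
sum: t=0:+1/11612160 t=1:−1/725760 t=2:+1/414720 t=3:−1/2073600 = 37/58060800
3j²(7 6 5; 3 -3 0) = Δ·Π!·Σ² = 4107/646646  (sign -1)
combine: 4πI² = 2145·420/46189·4107/646646 = 1848150/14919047
take √, sign +1: I = 0.09928717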